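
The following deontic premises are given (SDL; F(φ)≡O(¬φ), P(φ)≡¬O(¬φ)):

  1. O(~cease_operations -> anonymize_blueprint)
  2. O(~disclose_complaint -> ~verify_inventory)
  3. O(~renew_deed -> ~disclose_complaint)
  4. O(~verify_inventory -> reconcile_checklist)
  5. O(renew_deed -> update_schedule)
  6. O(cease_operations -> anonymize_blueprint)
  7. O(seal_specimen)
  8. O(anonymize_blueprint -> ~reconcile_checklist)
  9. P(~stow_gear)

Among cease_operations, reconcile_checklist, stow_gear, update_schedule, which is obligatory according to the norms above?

Premises 6 and 1 cover both cases: O(cease_operations -> anonymize_blueprint) and O(~cease_operations -> anonymize_blueprint). Since cease_operations ∨ ~cease_operations is a tautology, O(anonymize_blueprint) follows.
With premise 8, O(anonymize_blueprint -> ~reconcile_checklist), the K-axiom yields O(~reconcile_checklist).
Premise 4, O(~verify_inventory -> reconcile_checklist), contraposes to O(~reconcile_checklist -> verify_inventory); with O(~reconcile_checklist) we get O(verify_inventory).
Premise 2 is O(~disclose_complaint -> ~verify_inventory); contrapositively O(verify_inventory -> disclose_complaint). Since O(verify_inventory) holds, K gives O(disclose_complaint).
Premise 3 is O(~renew_deed -> ~disclose_complaint); contrapositively O(disclose_complaint -> renew_deed). Since O(disclose_complaint) holds, K gives O(renew_deed).
Applying K to premise 5 (O(renew_deed -> update_schedule)) and O(renew_deed) yields O(update_schedule).
So O(update_schedule) holds — update_schedule is obligatory. None of the other listed options is made obligatory by any chain of premises.

update_schedule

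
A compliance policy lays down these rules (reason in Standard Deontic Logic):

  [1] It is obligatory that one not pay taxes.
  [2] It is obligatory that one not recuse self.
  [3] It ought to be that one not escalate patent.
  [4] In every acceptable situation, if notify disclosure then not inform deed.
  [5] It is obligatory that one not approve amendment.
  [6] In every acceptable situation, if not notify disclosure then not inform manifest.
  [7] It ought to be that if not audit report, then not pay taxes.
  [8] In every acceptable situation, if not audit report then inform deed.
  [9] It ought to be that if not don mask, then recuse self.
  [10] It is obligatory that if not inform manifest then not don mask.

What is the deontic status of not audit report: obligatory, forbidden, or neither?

Premise 2 gives O(¬recuse_self).
Premise 9 is O(¬don_mask → recuse_self); contrapositively O(¬recuse_self → don_mask). Since O(¬recuse_self) holds, K gives O(don_mask).
The contrapositive of premise 10 (O(¬inform_manifest → ¬don_mask)) is O(don_mask → inform_manifest), and O(don_mask) is already established, so O(inform_manifest).
Premise 6, O(¬notify_disclosure → ¬inform_manifest), contraposes to O(inform_manifest → notify_disclosure); with O(inform_manifest) we get O(notify_disclosure).
Applying K to premise 4 (O(notify_disclosure → ¬inform_deed)) and O(notify_disclosure) yields O(¬inform_deed).
Premise 8 is O(¬audit_report → inform_deed); contrapositively O(¬inform_deed → audit_report). Since O(¬inform_deed) holds, K gives O(audit_report).
Premises 1, 3, 5, 7 do not contribute to this derivation.
Thus O(audit_report), which is F(¬audit_report): ¬audit_report is forbidden.

Forbidden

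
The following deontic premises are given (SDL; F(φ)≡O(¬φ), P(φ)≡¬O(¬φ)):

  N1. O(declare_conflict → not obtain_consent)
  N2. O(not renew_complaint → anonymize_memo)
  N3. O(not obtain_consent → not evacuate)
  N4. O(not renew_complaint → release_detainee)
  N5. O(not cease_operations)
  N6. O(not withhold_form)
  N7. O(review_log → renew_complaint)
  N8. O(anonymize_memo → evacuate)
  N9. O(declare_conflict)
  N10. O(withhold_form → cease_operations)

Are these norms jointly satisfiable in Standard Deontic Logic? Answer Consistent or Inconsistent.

Premise 10 is O(withhold_form → cease_operations), but O(withhold_form) is not derivable from the premises, so it does not yield O(cease_operations).
So O(cease_operations) is not derivable, and the apparent clash with O(not cease_operations) does not arise.
A world satisfying every obligation exists (e.g. anonymize_memo=false, cease_operations=false, declare_conflict=true, evacuate=false, obtain_consent=false, release_detainee=false, renew_complaint=true, review_log=false, withhold_form=false); no atom is both obligatory and forbidden, so the set is consistent.

Consistent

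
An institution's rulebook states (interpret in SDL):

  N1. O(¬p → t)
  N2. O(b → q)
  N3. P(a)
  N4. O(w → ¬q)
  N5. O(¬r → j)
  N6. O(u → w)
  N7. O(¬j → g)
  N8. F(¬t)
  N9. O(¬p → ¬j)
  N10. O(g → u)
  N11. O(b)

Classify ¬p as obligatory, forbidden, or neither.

Forbidden

Premise 11 gives O(b).
From O(b) and premise 2, O(b → q), we obtain O(q).
Premise 4 is O(w → ¬q); contrapositively O(q → ¬w). Since O(q) holds, K gives O(¬w).
The contrapositive of premise 6 (O(u → w)) is O(¬w → ¬u), and O(¬w) is already established, so O(¬u).
The contrapositive of premise 10 (O(g → u)) is O(¬u → ¬g), and O(¬u) is already established, so O(¬g).
Premise 7, O(¬j → g), contraposes to O(¬g → j); with O(¬g) we get O(j).
Premise 9 is O(¬p → ¬j); contrapositively O(j → p). Since O(j) holds, K gives O(p).
Premises 1, 3, 5, 8 do not contribute to this derivation.
Thus O(p), which is F(¬p): ¬p is forbidden.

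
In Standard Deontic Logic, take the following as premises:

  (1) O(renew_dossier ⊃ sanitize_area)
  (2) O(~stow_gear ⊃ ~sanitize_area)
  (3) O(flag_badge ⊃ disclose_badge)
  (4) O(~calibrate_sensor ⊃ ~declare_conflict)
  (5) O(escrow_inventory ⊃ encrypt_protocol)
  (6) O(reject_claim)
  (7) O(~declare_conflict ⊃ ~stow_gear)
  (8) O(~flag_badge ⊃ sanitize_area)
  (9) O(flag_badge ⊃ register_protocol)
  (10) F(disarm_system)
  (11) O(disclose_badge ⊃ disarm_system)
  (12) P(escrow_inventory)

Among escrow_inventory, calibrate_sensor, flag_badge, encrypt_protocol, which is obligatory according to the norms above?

F(disarm_system) at premise 10 means O(~disarm_system).
Premise 11, O(disclose_badge ⊃ disarm_system), contraposes to O(~disarm_system ⊃ ~disclose_badge); with O(~disarm_system) we get O(~disclose_badge).
The contrapositive of premise 3 (O(flag_badge ⊃ disclose_badge)) is O(~disclose_badge ⊃ ~flag_badge), and O(~disclose_badge) is already established, so O(~flag_badge).
Applying K to premise 8 (O(~flag_badge ⊃ sanitize_area)) and O(~flag_badge) yields O(sanitize_area).
Premise 2 is O(~stow_gear ⊃ ~sanitize_area); contrapositively O(sanitize_area ⊃ stow_gear). Since O(sanitize_area) holds, K gives O(stow_gear).
The contrapositive of premise 7 (O(~declare_conflict ⊃ ~stow_gear)) is O(stow_gear ⊃ declare_conflict), and O(stow_gear) is already established, so O(declare_conflict).
Premise 4 is O(~calibrate_sensor ⊃ ~declare_conflict); contrapositively O(declare_conflict ⊃ calibrate_sensor). Since O(declare_conflict) holds, K gives O(calibrate_sensor).
So O(calibrate_sensor) holds — calibrate_sensor is obligatory. None of the other listed options is made obligatory by any chain of premises.

calibrate_sensor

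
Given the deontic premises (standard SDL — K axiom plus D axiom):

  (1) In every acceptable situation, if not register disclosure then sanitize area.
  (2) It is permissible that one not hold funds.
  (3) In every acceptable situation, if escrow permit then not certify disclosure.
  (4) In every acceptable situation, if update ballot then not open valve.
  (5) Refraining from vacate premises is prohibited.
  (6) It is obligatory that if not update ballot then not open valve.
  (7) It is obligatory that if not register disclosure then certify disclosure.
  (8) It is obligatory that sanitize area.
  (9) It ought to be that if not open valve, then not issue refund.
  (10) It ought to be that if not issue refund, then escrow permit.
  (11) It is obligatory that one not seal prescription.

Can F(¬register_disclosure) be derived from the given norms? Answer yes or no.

Yes

Premises 4 and 6 are O(update_ballot → ¬open_valve) and O(¬update_ballot → ¬open_valve); every ideal world satisfies update_ballot or ¬update_ballot, so in either case ¬open_valve holds — hence O(¬open_valve).
Applying K to premise 9 (O(¬open_valve → ¬issue_refund)) and O(¬open_valve) yields O(¬issue_refund).
Applying K to premise 10 (O(¬issue_refund → escrow_permit)) and O(¬issue_refund) yields O(escrow_permit).
Applying K to premise 3 (O(escrow_permit → ¬certify_disclosure)) and O(escrow_permit) yields O(¬certify_disclosure).
Premise 7, O(¬register_disclosure → certify_disclosure), contraposes to O(¬certify_disclosure → register_disclosure); with O(¬certify_disclosure) we get O(register_disclosure).
Premises 1, 2, 5, 8, 11 do not contribute to this derivation.
So O(register_disclosure) holds, i.e. F(¬register_disclosure). The claim follows.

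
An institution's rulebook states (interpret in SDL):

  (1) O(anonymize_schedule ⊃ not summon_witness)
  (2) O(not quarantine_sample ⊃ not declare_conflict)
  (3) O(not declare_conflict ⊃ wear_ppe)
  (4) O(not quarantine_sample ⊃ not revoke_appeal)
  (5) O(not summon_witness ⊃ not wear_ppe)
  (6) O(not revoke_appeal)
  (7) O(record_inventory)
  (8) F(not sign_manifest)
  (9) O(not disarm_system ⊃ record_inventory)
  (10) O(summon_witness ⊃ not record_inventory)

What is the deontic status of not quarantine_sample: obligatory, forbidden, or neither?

Forbidden

From premise 7 we have O(record_inventory).
The contrapositive of premise 10 (O(summon_witness ⊃ not record_inventory)) is O(record_inventory ⊃ not summon_witness), and O(record_inventory) is already established, so O(not summon_witness).
Applying K to premise 5 (O(not summon_witness ⊃ not wear_ppe)) and O(not summon_witness) yields O(not wear_ppe).
Premise 3, O(not declare_conflict ⊃ wear_ppe), contraposes to O(not wear_ppe ⊃ declare_conflict); with O(not wear_ppe) we get O(declare_conflict).
Premise 2 is O(not quarantine_sample ⊃ not declare_conflict); contrapositively O(declare_conflict ⊃ quarantine_sample). Since O(declare_conflict) holds, K gives O(quarantine_sample).
Premises 1, 4, 6, 8, 9 do not contribute to this derivation.
Thus O(quarantine_sample), which is F(not quarantine_sample): not quarantine_sample is forbidden.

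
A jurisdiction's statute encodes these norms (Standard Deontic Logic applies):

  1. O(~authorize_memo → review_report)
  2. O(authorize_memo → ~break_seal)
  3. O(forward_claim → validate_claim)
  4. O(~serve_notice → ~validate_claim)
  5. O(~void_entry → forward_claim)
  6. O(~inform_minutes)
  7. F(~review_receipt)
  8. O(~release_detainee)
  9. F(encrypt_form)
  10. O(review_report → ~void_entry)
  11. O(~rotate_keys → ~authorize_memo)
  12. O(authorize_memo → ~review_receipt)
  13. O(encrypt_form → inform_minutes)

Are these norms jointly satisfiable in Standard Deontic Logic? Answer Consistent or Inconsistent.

Consistent

Premise 13 is O(encrypt_form → inform_minutes), but O(encrypt_form) is not derivable from the premises, so it does not yield O(inform_minutes).
So O(inform_minutes) is not derivable, and the apparent clash with O(~inform_minutes) does not arise.
A world satisfying every obligation exists (e.g. authorize_memo=false, break_seal=false, encrypt_form=false, forward_claim=true, inform_minutes=false, release_detainee=false, review_receipt=true, review_report=true, rotate_keys=false, serve_notice=true, validate_claim=true, void_entry=false); no atom is both obligatory and forbidden, so the set is consistent.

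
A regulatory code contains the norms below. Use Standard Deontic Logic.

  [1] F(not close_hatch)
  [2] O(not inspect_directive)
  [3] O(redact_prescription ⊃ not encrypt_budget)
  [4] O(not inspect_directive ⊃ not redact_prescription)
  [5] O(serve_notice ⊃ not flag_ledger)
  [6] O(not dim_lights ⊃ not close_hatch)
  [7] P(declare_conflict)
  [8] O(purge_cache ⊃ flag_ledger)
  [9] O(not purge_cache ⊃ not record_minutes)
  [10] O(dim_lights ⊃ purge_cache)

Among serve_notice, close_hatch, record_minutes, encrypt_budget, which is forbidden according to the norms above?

Premise 1, F(not close_hatch), is equivalent to O(close_hatch).
Premise 6 is O(not dim_lights ⊃ not close_hatch); contrapositively O(close_hatch ⊃ dim_lights). Since O(close_hatch) holds, K gives O(dim_lights).
Premise 10 is O(dim_lights ⊃ purge_cache); since O(dim_lights), deontic closure gives O(purge_cache).
Premise 8 is O(purge_cache ⊃ flag_ledger); since O(purge_cache), deontic closure gives O(flag_ledger).
Premise 5 is O(serve_notice ⊃ not flag_ledger); contrapositively O(flag_ledger ⊃ not serve_notice). Since O(flag_ledger) holds, K gives O(not serve_notice).
So O(not serve_notice) holds, i.e. serve_notice is forbidden. None of the other listed options is forbidden under the premises.

serve_notice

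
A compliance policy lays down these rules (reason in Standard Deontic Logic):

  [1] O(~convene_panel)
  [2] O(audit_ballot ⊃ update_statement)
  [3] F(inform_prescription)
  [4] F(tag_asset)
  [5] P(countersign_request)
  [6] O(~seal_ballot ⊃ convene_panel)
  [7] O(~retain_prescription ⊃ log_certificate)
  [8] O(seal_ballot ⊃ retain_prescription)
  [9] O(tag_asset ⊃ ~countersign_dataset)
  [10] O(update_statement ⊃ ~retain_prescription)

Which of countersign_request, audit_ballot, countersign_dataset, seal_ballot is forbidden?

audit_ballot

Premise 1 states O(~convene_panel) outright.
Premise 6 is O(~seal_ballot ⊃ convene_panel); contrapositively O(~convene_panel ⊃ seal_ballot). Since O(~convene_panel) holds, K gives O(seal_ballot).
Applying K to premise 8 (O(seal_ballot ⊃ retain_prescription)) and O(seal_ballot) yields O(retain_prescription).
Premise 10 is O(update_statement ⊃ ~retain_prescription); contrapositively O(retain_prescription ⊃ ~update_statement). Since O(retain_prescription) holds, K gives O(~update_statement).
Premise 2, O(audit_ballot ⊃ update_statement), contraposes to O(~update_statement ⊃ ~audit_ballot); with O(~update_statement) we get O(~audit_ballot).
So O(~audit_ballot) holds, i.e. audit_ballot is forbidden. None of the other listed options is forbidden under the premises.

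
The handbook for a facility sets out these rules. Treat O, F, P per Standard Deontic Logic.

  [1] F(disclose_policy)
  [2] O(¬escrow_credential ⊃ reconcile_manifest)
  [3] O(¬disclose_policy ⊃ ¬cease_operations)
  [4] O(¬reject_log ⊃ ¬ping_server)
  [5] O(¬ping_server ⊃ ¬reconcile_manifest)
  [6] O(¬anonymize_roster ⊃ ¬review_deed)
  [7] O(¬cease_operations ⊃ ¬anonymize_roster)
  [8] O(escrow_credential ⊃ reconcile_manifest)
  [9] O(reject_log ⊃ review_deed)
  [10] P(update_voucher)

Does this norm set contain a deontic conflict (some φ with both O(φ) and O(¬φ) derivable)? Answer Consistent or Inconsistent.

Inconsistent

Premises 8 and 2 are O(escrow_credential ⊃ reconcile_manifest) and O(¬escrow_credential ⊃ reconcile_manifest); every ideal world satisfies escrow_credential or ¬escrow_credential, so in either case reconcile_manifest holds — hence O(reconcile_manifest).
Premise 5 is O(¬ping_server ⊃ ¬reconcile_manifest); contrapositively O(reconcile_manifest ⊃ ping_server). Since O(reconcile_manifest) holds, K gives O(ping_server).
The contrapositive of premise 4 (O(¬reject_log ⊃ ¬ping_server)) is O(ping_server ⊃ reject_log), and O(ping_server) is already established, so O(reject_log).
Applying K to premise 9 (O(reject_log ⊃ review_deed)) and O(reject_log) yields O(review_deed).
Premise 6, O(¬anonymize_roster ⊃ ¬review_deed), contraposes to O(review_deed ⊃ anonymize_roster); with O(review_deed) we get O(anonymize_roster).
Premise 7, O(¬cease_operations ⊃ ¬anonymize_roster), contraposes to O(anonymize_roster ⊃ cease_operations); with O(anonymize_roster) we get O(cease_operations).
The contrapositive of premise 3 (O(¬disclose_policy ⊃ ¬cease_operations)) is O(cease_operations ⊃ disclose_policy), and O(cease_operations) is already established, so O(disclose_policy).
However, F(disclose_policy) at premise 1 amounts to O(¬disclose_policy).
We now have both O(disclose_policy) and O(¬disclose_policy) — disclose_policy is simultaneously obligatory and forbidden, violating the D-axiom.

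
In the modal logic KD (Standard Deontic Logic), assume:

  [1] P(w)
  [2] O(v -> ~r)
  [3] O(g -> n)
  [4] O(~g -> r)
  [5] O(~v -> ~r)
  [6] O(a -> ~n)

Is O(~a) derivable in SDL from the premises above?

Premises 2 and 5 cover both cases: O(v -> ~r) and O(~v -> ~r). Since v ∨ ~v is a tautology, O(~r) follows.
Premise 4, O(~g -> r), contraposes to O(~r -> g); with O(~r) we get O(g).
Applying K to premise 3 (O(g -> n)) and O(g) yields O(n).
Premise 6 is O(a -> ~n); contrapositively O(n -> ~a). Since O(n) holds, K gives O(~a).
Premise 1 does not contribute to this derivation.
So O(~a) follows.

Yes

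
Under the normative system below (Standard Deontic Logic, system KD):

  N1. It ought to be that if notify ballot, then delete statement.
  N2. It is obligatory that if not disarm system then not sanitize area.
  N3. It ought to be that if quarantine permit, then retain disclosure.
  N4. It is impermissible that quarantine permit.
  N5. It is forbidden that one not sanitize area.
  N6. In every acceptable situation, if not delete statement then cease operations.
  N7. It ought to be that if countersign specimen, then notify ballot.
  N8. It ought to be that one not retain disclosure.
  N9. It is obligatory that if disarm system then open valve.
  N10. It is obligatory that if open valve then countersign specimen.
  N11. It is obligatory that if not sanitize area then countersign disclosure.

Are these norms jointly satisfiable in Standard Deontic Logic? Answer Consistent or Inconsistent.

Premise 3 is O(quarantine_permit → retain_disclosure), but O(quarantine_permit) is not derivable from the premises, so it does not yield O(retain_disclosure).
So O(retain_disclosure) is not derivable, and the apparent clash with O(¬retain_disclosure) does not arise.
A world satisfying every obligation exists (e.g. cease_operations=false, countersign_disclosure=false, countersign_specimen=true, delete_statement=true, disarm_system=true, notify_ballot=true, open_valve=true, quarantine_permit=false, retain_disclosure=false, sanitize_area=true); no atom is both obligatory and forbidden, so the set is consistent.

Consistent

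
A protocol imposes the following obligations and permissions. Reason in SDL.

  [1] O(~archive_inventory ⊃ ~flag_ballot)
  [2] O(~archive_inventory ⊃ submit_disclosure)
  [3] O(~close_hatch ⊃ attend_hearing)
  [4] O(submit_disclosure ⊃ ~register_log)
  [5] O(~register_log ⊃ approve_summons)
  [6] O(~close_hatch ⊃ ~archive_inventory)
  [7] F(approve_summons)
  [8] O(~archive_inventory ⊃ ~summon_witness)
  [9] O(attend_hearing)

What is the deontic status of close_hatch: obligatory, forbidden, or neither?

Obligatory

Premise 7, F(approve_summons), is equivalent to O(~approve_summons).
Premise 5 is O(~register_log ⊃ approve_summons); contrapositively O(~approve_summons ⊃ register_log). Since O(~approve_summons) holds, K gives O(register_log).
Premise 4 is O(submit_disclosure ⊃ ~register_log); contrapositively O(register_log ⊃ ~submit_disclosure). Since O(register_log) holds, K gives O(~submit_disclosure).
Premise 2 is O(~archive_inventory ⊃ submit_disclosure); contrapositively O(~submit_disclosure ⊃ archive_inventory). Since O(~submit_disclosure) holds, K gives O(archive_inventory).
Premise 6, O(~close_hatch ⊃ ~archive_inventory), contraposes to O(archive_inventory ⊃ close_hatch); with O(archive_inventory) we get O(close_hatch).
Premises 1, 3, 8, 9 do not contribute to this derivation.
Hence close_hatch is obligatory.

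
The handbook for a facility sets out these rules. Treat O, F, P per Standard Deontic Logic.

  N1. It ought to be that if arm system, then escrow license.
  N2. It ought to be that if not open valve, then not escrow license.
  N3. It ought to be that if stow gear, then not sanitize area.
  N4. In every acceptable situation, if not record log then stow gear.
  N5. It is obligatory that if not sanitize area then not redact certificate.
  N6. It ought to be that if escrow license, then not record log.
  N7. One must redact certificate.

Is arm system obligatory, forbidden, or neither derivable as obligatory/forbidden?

From premise 7 we have O(redact_certificate).
The contrapositive of premise 5 (O(¬sanitize_area → ¬redact_certificate)) is O(redact_certificate → sanitize_area), and O(redact_certificate) is already established, so O(sanitize_area).
Premise 3 is O(stow_gear → ¬sanitize_area); contrapositively O(sanitize_area → ¬stow_gear). Since O(sanitize_area) holds, K gives O(¬stow_gear).
The contrapositive of premise 4 (O(¬record_log → stow_gear)) is O(¬stow_gear → record_log), and O(¬stow_gear) is already established, so O(record_log).
Premise 6 is O(escrow_license → ¬record_log); contrapositively O(record_log → ¬escrow_license). Since O(record_log) holds, K gives O(¬escrow_license).
The contrapositive of premise 1 (O(arm_system → escrow_license)) is O(¬escrow_license → ¬arm_system), and O(¬escrow_license) is already established, so O(¬arm_system).
Premise 2 does not contribute to this derivation.
Thus O(¬arm_system), which is F(arm_system): arm_system is forbidden.

Forbidden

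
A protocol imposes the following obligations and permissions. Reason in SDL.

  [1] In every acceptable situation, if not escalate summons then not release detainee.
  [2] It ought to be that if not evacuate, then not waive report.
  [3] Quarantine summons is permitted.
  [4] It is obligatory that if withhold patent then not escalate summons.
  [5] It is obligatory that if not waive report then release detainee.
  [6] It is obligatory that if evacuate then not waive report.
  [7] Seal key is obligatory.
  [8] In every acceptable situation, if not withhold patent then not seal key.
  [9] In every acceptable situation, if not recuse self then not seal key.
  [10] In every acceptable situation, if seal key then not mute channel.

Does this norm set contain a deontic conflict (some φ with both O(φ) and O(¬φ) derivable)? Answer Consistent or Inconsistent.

Inconsistent

Premises 6 and 2 cover both cases: O(evacuate → ¬waive_report) and O(¬evacuate → ¬waive_report). Since evacuate ∨ ¬evacuate is a tautology, O(¬waive_report) follows.
Premise 5 is O(¬waive_report → release_detainee); since O(¬waive_report), deontic closure gives O(release_detainee).
The contrapositive of premise 1 (O(¬escalate_summons → ¬release_detainee)) is O(release_detainee → escalate_summons), and O(release_detainee) is already established, so O(escalate_summons).
Premise 4 is O(withhold_patent → ¬escalate_summons); contrapositively O(escalate_summons → ¬withhold_patent). Since O(escalate_summons) holds, K gives O(¬withhold_patent).
From O(¬withhold_patent) and premise 8, O(¬withhold_patent → ¬seal_key), we obtain O(¬seal_key).
Yet premise 7 states O(seal_key).
We now have both O(¬seal_key) and O(seal_key) — seal_key is simultaneously obligatory and forbidden, violating the D-axiom.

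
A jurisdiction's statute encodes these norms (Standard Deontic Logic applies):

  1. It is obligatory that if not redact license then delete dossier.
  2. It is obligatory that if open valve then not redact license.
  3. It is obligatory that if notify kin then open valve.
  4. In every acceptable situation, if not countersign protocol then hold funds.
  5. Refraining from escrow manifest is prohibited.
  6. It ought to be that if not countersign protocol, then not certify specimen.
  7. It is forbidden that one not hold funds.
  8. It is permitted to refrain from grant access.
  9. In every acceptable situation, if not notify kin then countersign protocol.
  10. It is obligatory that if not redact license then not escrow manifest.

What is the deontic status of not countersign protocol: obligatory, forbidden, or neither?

Premise 5, F(¬escrow_manifest), is equivalent to O(escrow_manifest).
Premise 10, O(¬redact_license → ¬escrow_manifest), contraposes to O(escrow_manifest → redact_license); with O(escrow_manifest) we get O(redact_license).
Premise 2 is O(open_valve → ¬redact_license); contrapositively O(redact_license → ¬open_valve). Since O(redact_license) holds, K gives O(¬open_valve).
Premise 3, O(notify_kin → open_valve), contraposes to O(¬open_valve → ¬notify_kin); with O(¬open_valve) we get O(¬notify_kin).
From O(¬notify_kin) and premise 9, O(¬notify_kin → countersign_protocol), we obtain O(countersign_protocol).
Premises 1, 4, 6, 7, 8 do not contribute to this derivation.
Thus O(countersign_protocol), which is F(¬countersign_protocol): ¬countersign_protocol is forbidden.

Forbidden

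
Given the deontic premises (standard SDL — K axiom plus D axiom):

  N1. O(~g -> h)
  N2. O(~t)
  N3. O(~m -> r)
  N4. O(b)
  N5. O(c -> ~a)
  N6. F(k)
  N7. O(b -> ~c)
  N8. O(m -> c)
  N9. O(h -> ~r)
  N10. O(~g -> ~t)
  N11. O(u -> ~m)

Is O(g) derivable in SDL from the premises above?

From premise 4 we have O(b).
With premise 7, O(b -> ~c), the K-axiom yields O(~c).
The contrapositive of premise 8 (O(m -> c)) is O(~c -> ~m), and O(~c) is already established, so O(~m).
From O(~m) and premise 3, O(~m -> r), we obtain O(r).
Premise 9 is O(h -> ~r); contrapositively O(r -> ~h). Since O(r) holds, K gives O(~h).
The contrapositive of premise 1 (O(~g -> h)) is O(~h -> g), and O(~h) is already established, so O(g).
Premises 2, 5, 6, 10, 11 do not contribute to this derivation.
So O(g) follows.

Yes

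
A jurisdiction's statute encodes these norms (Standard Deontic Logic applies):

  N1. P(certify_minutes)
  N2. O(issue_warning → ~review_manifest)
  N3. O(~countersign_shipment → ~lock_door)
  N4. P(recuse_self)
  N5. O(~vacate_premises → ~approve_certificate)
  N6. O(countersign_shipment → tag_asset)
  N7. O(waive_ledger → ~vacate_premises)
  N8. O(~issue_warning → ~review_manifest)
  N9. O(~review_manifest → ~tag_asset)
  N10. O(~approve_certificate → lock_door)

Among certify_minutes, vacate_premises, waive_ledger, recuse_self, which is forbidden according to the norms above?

Premises 2 and 8 are O(issue_warning → ~review_manifest) and O(~issue_warning → ~review_manifest); every ideal world satisfies issue_warning or ~issue_warning, so in either case ~review_manifest holds — hence O(~review_manifest).
Premise 9 is O(~review_manifest → ~tag_asset); since O(~review_manifest), deontic closure gives O(~tag_asset).
Premise 6 is O(countersign_shipment → tag_asset); contrapositively O(~tag_asset → ~countersign_shipment). Since O(~tag_asset) holds, K gives O(~countersign_shipment).
Applying K to premise 3 (O(~countersign_shipment → ~lock_door)) and O(~countersign_shipment) yields O(~lock_door).
Premise 10 is O(~approve_certificate → lock_door); contrapositively O(~lock_door → approve_certificate). Since O(~lock_door) holds, K gives O(approve_certificate).
Premise 5 is O(~vacate_premises → ~approve_certificate); contrapositively O(approve_certificate → vacate_premises). Since O(approve_certificate) holds, K gives O(vacate_premises).
The contrapositive of premise 7 (O(waive_ledger → ~vacate_premises)) is O(vacate_premises → ~waive_ledger), and O(vacate_premises) is already established, so O(~waive_ledger).
So O(~waive_ledger) holds, i.e. waive_ledger is forbidden. None of the other listed options is forbidden under the premises.

waive_ledger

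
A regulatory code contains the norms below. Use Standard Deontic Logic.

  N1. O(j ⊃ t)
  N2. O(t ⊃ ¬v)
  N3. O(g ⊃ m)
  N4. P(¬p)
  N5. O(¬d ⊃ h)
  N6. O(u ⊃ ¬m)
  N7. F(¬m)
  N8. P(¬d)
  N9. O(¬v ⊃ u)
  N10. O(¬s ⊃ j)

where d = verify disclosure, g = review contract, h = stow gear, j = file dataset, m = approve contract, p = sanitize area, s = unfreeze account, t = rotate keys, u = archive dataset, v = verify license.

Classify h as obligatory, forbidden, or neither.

Neither

Premise 5 is O(¬d ⊃ h), but O(¬d) is not derivable from the premises (the permission P(¬d) asserts only ¬O(d), not O(¬d)), so it does not yield O(h).
No premise or chain of K-axiom applications forces O(h), and none forces O(¬h). So h is neither obligatory nor forbidden under these norms.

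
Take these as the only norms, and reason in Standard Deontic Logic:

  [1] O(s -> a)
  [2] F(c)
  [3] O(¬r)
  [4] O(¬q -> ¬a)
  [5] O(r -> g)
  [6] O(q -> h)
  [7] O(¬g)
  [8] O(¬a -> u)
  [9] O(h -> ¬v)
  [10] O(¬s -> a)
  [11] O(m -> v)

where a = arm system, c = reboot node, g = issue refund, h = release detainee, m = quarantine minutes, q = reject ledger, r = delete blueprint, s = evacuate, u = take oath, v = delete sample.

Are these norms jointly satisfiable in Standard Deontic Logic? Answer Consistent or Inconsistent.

Premise 5 is O(r -> g), but O(r) is not derivable from the premises, so it does not yield O(g).
So O(g) is not derivable, and the apparent clash with O(¬g) does not arise.
A world satisfying every obligation exists (e.g. a=true, c=false, g=false, h=true, m=false, q=true, r=false, s=false, u=false, v=false); no atom is both obligatory and forbidden, so the set is consistent.

Consistent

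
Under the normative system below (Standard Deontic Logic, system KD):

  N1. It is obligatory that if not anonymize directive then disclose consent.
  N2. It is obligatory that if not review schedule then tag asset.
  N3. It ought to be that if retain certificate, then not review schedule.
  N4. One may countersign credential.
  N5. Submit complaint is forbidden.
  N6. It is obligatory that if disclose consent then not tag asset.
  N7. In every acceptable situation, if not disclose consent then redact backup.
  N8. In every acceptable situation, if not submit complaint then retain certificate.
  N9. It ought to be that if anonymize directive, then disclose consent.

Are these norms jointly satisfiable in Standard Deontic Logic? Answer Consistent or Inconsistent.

Premises 1 and 9 cover both cases: O(¬anonymize_directive → disclose_consent) and O(anonymize_directive → disclose_consent). Since ¬anonymize_directive ∨ anonymize_directive is a tautology, O(disclose_consent) follows.
From O(disclose_consent) and premise 6, O(disclose_consent → ¬tag_asset), we obtain O(¬tag_asset).
The contrapositive of premise 2 (O(¬review_schedule → tag_asset)) is O(¬tag_asset → review_schedule), and O(¬tag_asset) is already established, so O(review_schedule).
Premise 3 is O(retain_certificate → ¬review_schedule); contrapositively O(review_schedule → ¬retain_certificate). Since O(review_schedule) holds, K gives O(¬retain_certificate).
The contrapositive of premise 8 (O(¬submit_complaint → retain_certificate)) is O(¬retain_certificate → submit_complaint), and O(¬retain_certificate) is already established, so O(submit_complaint).
Yet premise 5 is F(submit_complaint), i.e. O(¬submit_complaint).
We now have both O(submit_complaint) and O(¬submit_complaint) — submit_complaint is simultaneously obligatory and forbidden, violating the D-axiom.

Inconsistent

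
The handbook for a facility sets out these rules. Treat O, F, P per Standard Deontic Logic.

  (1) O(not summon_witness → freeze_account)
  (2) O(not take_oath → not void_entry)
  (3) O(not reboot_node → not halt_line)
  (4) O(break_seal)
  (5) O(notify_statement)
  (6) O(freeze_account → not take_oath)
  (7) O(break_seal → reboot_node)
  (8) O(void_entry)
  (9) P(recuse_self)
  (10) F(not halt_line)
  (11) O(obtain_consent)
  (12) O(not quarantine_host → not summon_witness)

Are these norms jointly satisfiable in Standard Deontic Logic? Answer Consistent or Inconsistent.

Premise 3 is O(not reboot_node → not halt_line), but O(not reboot_node) is not derivable from the premises, so it does not yield O(not halt_line).
So O(not halt_line) is not derivable, and the apparent clash with O(halt_line) does not arise.
A world satisfying every obligation exists (e.g. break_seal=true, freeze_account=false, halt_line=true, notify_statement=true, obtain_consent=true, quarantine_host=true, reboot_node=true, recuse_self=false, summon_witness=true, take_oath=true, void_entry=true); no atom is both obligatory and forbidden, so the set is consistent.

Consistent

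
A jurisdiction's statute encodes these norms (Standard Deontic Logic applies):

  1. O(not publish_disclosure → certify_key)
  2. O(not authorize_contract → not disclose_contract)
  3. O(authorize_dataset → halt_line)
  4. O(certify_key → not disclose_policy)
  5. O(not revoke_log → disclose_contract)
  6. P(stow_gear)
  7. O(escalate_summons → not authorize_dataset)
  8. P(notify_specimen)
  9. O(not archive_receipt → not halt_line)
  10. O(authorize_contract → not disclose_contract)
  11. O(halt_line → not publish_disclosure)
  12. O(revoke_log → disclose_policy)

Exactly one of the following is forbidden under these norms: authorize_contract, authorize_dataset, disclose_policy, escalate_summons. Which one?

Premises 2 and 10 cover both cases: O(not authorize_contract → not disclose_contract) and O(authorize_contract → not disclose_contract). Since not authorize_contract ∨ authorize_contract is a tautology, O(not disclose_contract) follows.
Premise 5, O(not revoke_log → disclose_contract), contraposes to O(not disclose_contract → revoke_log); with O(not disclose_contract) we get O(revoke_log).
Applying K to premise 12 (O(revoke_log → disclose_policy)) and O(revoke_log) yields O(disclose_policy).
Premise 4 is O(certify_key → not disclose_policy); contrapositively O(disclose_policy → not certify_key). Since O(disclose_policy) holds, K gives O(not certify_key).
Premise 1 is O(not publish_disclosure → certify_key); contrapositively O(not certify_key → publish_disclosure). Since O(not certify_key) holds, K gives O(publish_disclosure).
The contrapositive of premise 11 (O(halt_line → not publish_disclosure)) is O(publish_disclosure → not halt_line), and O(publish_disclosure) is already established, so O(not halt_line).
Premise 3, O(authorize_dataset → halt_line), contraposes to O(not halt_line → not authorize_dataset); with O(not halt_line) we get O(not authorize_dataset).
So O(not authorize_dataset) holds, i.e. authorize_dataset is forbidden. None of the other listed options is forbidden under the premises.

authorize_dataset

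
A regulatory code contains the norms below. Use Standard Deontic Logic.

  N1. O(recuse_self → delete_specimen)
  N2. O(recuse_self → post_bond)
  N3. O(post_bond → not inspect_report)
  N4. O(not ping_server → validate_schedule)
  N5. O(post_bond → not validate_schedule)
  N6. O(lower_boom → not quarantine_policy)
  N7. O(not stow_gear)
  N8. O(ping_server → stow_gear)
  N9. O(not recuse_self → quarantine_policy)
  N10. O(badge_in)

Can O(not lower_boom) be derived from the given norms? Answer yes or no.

Yes

Premise 7 gives O(not stow_gear).
Premise 8, O(ping_server → stow_gear), contraposes to O(not stow_gear → not ping_server); with O(not stow_gear) we get O(not ping_server).
With premise 4, O(not ping_server → validate_schedule), the K-axiom yields O(validate_schedule).
Premise 5 is O(post_bond → not validate_schedule); contrapositively O(validate_schedule → not post_bond). Since O(validate_schedule) holds, K gives O(not post_bond).
Premise 2 is O(recuse_self → post_bond); contrapositively O(not post_bond → not recuse_self). Since O(not post_bond) holds, K gives O(not recuse_self).
Applying K to premise 9 (O(not recuse_self → quarantine_policy)) and O(not recuse_self) yields O(quarantine_policy).
Premise 6 is O(lower_boom → not quarantine_policy); contrapositively O(quarantine_policy → not lower_boom). Since O(quarantine_policy) holds, K gives O(not lower_boom).
Premises 1, 3, 10 do not contribute to this derivation.
So O(not lower_boom) follows.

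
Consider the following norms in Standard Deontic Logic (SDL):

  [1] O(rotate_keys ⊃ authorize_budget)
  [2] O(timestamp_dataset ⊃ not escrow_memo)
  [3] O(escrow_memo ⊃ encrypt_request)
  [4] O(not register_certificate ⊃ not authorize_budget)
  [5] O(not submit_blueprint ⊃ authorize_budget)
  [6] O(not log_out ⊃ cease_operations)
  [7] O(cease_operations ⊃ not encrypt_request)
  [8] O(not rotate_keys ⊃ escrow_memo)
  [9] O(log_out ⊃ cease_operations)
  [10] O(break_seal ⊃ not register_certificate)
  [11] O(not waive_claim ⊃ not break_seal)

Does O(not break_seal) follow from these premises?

Yes

By case analysis on log_out: premise 9 gives O(log_out ⊃ cease_operations) and premise 6 gives O(not log_out ⊃ cease_operations), so O(cease_operations) either way.
Premise 7 is O(cease_operations ⊃ not encrypt_request); since O(cease_operations), deontic closure gives O(not encrypt_request).
Premise 3, O(escrow_memo ⊃ encrypt_request), contraposes to O(not encrypt_request ⊃ not escrow_memo); with O(not encrypt_request) we get O(not escrow_memo).
Premise 8 is O(not rotate_keys ⊃ escrow_memo); contrapositively O(not escrow_memo ⊃ rotate_keys). Since O(not escrow_memo) holds, K gives O(rotate_keys).
Premise 1 is O(rotate_keys ⊃ authorize_budget); since O(rotate_keys), deontic closure gives O(authorize_budget).
The contrapositive of premise 4 (O(not register_certificate ⊃ not authorize_budget)) is O(authorize_budget ⊃ register_certificate), and O(authorize_budget) is already established, so O(register_certificate).
Premise 10 is O(break_seal ⊃ not register_certificate); contrapositively O(register_certificate ⊃ not break_seal). Since O(register_certificate) holds, K gives O(not break_seal).
Premises 2, 5, 11 do not contribute to this derivation.
So O(not break_seal) follows.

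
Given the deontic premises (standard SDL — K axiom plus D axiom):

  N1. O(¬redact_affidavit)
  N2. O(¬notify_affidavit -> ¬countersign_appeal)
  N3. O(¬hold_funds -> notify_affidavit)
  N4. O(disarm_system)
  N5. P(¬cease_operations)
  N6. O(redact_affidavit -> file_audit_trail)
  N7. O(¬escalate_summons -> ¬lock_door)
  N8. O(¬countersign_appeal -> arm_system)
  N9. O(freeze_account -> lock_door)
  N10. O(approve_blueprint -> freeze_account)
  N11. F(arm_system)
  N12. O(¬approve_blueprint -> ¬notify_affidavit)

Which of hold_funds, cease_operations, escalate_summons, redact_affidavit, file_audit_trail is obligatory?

F(arm_system) at premise 11 means O(¬arm_system).
Premise 8, O(¬countersign_appeal -> arm_system), contraposes to O(¬arm_system -> countersign_appeal); with O(¬arm_system) we get O(countersign_appeal).
The contrapositive of premise 2 (O(¬notify_affidavit -> ¬countersign_appeal)) is O(countersign_appeal -> notify_affidavit), and O(countersign_appeal) is already established, so O(notify_affidavit).
The contrapositive of premise 12 (O(¬approve_blueprint -> ¬notify_affidavit)) is O(notify_affidavit -> approve_blueprint), and O(notify_affidavit) is already established, so O(approve_blueprint).
With premise 10, O(approve_blueprint -> freeze_account), the K-axiom yields O(freeze_account).
Applying K to premise 9 (O(freeze_account -> lock_door)) and O(freeze_account) yields O(lock_door).
Premise 7 is O(¬escalate_summons -> ¬lock_door); contrapositively O(lock_door -> escalate_summons). Since O(lock_door) holds, K gives O(escalate_summons).
So O(escalate_summons) holds — escalate_summons is obligatory. None of the other listed options is made obligatory by any chain of premises.

escalate_summons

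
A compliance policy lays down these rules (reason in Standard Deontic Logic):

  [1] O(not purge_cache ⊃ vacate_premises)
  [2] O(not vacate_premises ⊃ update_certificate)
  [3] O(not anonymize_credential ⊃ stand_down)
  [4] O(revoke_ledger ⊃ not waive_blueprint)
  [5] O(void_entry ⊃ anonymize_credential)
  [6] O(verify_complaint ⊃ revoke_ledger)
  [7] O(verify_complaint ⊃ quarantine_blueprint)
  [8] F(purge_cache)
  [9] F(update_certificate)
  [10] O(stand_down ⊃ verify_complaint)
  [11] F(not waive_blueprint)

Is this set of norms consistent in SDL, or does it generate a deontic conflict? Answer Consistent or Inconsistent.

Premise 2 is O(not vacate_premises ⊃ update_certificate), but O(not vacate_premises) is not derivable from the premises, so it does not yield O(update_certificate).
So O(update_certificate) is not derivable, and the apparent clash with O(not update_certificate) does not arise.
A world satisfying every obligation exists (e.g. anonymize_credential=true, purge_cache=false, quarantine_blueprint=false, revoke_ledger=false, stand_down=false, update_certificate=false, vacate_premises=true, verify_complaint=false, void_entry=false, waive_blueprint=true); no atom is both obligatory and forbidden, so the set is consistent.

Consistent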